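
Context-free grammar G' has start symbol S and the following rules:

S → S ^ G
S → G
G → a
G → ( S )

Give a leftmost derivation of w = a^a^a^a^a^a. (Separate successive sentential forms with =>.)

S => S^G   [S → S ^ G]
S^G => S^G^G   [S → S ^ G]
S^G^G => S^G^G^G   [S → S ^ G]
S^G^G^G => S^G^G^G^G   [S → S ^ G]
S^G^G^G^G => S^G^G^G^G^G   [S → S ^ G]
S^G^G^G^G^G => G^G^G^G^G^G   [S → G]
G^G^G^G^G^G => a^G^G^G^G^G   [G → a]
a^G^G^G^G^G => a^a^G^G^G^G   [G → a]
a^a^G^G^G^G => a^a^a^G^G^G   [G → a]
a^a^a^G^G^G => a^a^a^a^G^G   [G → a]
a^a^a^a^G^G => a^a^a^a^a^G   [G → a]
a^a^a^a^a^G => a^a^a^a^a^a   [G → a]

S => S^G => S^G^G => S^G^G^G => S^G^G^G^G => S^G^G^G^G^G => G^G^G^G^G^G => a^G^G^G^G^G => a^a^G^G^G^G => a^a^a^G^G^G => a^a^a^a^G^G => a^a^a^a^a^G => a^a^a^a^a^a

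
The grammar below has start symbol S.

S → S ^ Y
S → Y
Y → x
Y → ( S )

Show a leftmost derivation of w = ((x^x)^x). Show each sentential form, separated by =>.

S => Y => (S) => (S^Y) => (Y^Y) => ((S)^Y) => ((S^Y)^Y) => ((Y^Y)^Y) => ((x^Y)^Y) => ((x^x)^Y) => ((x^x)^x)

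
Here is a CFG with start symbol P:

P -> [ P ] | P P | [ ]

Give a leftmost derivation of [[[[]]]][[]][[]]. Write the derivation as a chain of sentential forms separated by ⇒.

P ⇒ PP ⇒ PPP ⇒ [P]PP ⇒ [[P]]PP ⇒ [[[P]]]PP ⇒ [[[[]]]]PP ⇒ [[[[]]]][P]P ⇒ [[[[]]]][[]]P ⇒ [[[[]]]][[]][P] ⇒ [[[[]]]][[]][[]]

P ⇒ PP   [P -> P P]
PP ⇒ PPP   [P -> P P]
PPP ⇒ [P]PP   [P -> [ P ]]
[P]PP ⇒ [[P]]PP   [P -> [ P ]]
[[P]]PP ⇒ [[[P]]]PP   [P -> [ P ]]
[[[P]]]PP ⇒ [[[[]]]]PP   [P -> [ ]]
[[[[]]]]PP ⇒ [[[[]]]][P]P   [P -> [ P ]]
[[[[]]]][P]P ⇒ [[[[]]]][[]]P   [P -> [ ]]
[[[[]]]][[]]P ⇒ [[[[]]]][[]][P]   [P -> [ P ]]
[[[[]]]][[]][P] ⇒ [[[[]]]][[]][[]]   [P -> [ ]]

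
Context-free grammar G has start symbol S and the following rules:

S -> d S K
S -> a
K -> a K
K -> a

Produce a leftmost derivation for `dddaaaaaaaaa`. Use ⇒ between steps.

S ⇒ dSK ⇒ ddSKK ⇒ dddSKKK ⇒ dddaKKK ⇒ dddaaKKK ⇒ dddaaaKK ⇒ dddaaaaKK ⇒ dddaaaaaKK ⇒ dddaaaaaaKK ⇒ dddaaaaaaaKK ⇒ dddaaaaaaaaK ⇒ dddaaaaaaaaa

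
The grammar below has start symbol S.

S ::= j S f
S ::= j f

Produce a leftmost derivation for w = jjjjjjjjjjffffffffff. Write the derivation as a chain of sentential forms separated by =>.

S => jSf => jjSff => jjjSfff => jjjjSffff => jjjjjSfffff => jjjjjjSffffff => jjjjjjjSfffffff => jjjjjjjjSffffffff => jjjjjjjjjSfffffffff => jjjjjjjjjjffffffffff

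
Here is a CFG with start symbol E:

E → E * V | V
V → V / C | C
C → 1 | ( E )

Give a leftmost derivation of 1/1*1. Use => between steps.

E => E*V => V*V => V/C*V => C/C*V => 1/C*V => 1/1*V => 1/1*C => 1/1*1

E => E*V   [E → E * V]
E*V => V*V   [E → V]
V*V => V/C*V   [V → V / C]
V/C*V => C/C*V   [V → C]
C/C*V => 1/C*V   [C → 1]
1/C*V => 1/1*V   [C → 1]
1/1*V => 1/1*C   [V → C]
1/1*C => 1/1*1   [C → 1]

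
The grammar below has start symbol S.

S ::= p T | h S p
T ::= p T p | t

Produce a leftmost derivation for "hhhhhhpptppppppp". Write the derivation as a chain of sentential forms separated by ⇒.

S⇒hSp⇒hhSpp⇒hhhSppp⇒hhhhSpppp⇒hhhhhSppppp⇒hhhhhhSpppppp⇒hhhhhhpTpppppp⇒hhhhhhppTppppppp⇒hhhhhhpptppppppp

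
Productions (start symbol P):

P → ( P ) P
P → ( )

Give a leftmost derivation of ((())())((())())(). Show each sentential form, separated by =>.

P => (P)P   [P → ( P ) P]
(P)P => ((P)P)P   [P → ( P ) P]
((P)P)P => ((())P)P   [P → ( )]
((())P)P => ((())())P   [P → ( )]
((())())P => ((())())(P)P   [P → ( P ) P]
((())())(P)P => ((())())((P)P)P   [P → ( P ) P]
((())())((P)P)P => ((())())((())P)P   [P → ( )]
((())())((())P)P => ((())())((())())P   [P → ( )]
((())())((())())P => ((())())((())())()   [P → ( )]

P=>(P)P=>((P)P)P=>((())P)P=>((())())P=>((())())(P)P=>((())())((P)P)P=>((())())((())P)P=>((())())((())())P=>((())())((())())()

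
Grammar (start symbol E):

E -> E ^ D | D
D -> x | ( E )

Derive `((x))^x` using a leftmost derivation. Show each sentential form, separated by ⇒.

E⇒E^D⇒D^D⇒(E)^D⇒(D)^D⇒((E))^D⇒((D))^D⇒((x))^D⇒((x))^x

E ⇒ E^D   [E -> E ^ D]
E^D ⇒ D^D   [E -> D]
D^D ⇒ (E)^D   [D -> ( E )]
(E)^D ⇒ (D)^D   [E -> D]
(D)^D ⇒ ((E))^D   [D -> ( E )]
((E))^D ⇒ ((D))^D   [E -> D]
((D))^D ⇒ ((x))^D   [D -> x]
((x))^D ⇒ ((x))^x   [D -> x]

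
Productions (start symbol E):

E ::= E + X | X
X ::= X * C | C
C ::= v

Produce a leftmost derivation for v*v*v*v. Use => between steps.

E => X   [E ::= X]
X => X*C   [X ::= X * C]
X*C => X*C*C   [X ::= X * C]
X*C*C => X*C*C*C   [X ::= X * C]
X*C*C*C => C*C*C*C   [X ::= C]
C*C*C*C => v*C*C*C   [C ::= v]
v*C*C*C => v*v*C*C   [C ::= v]
v*v*C*C => v*v*v*C   [C ::= v]
v*v*v*C => v*v*v*v   [C ::= v]

E => X => X*C => X*C*C => X*C*C*C => C*C*C*C => v*C*C*C => v*v*C*C => v*v*v*C => v*v*v*v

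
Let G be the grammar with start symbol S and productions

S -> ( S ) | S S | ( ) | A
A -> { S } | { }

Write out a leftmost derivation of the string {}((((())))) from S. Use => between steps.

S => SS   [S -> S S]
SS => AS   [S -> A]
AS => {}S   [A -> { }]
{}S => {}(S)   [S -> ( S )]
{}(S) => {}((S))   [S -> ( S )]
{}((S)) => {}(((S)))   [S -> ( S )]
{}(((S))) => {}((((S))))   [S -> ( S )]
{}((((S)))) => {}((((()))))   [S -> ( )]

S => SS => AS => {}S => {}(S) => {}((S)) => {}(((S))) => {}((((S)))) => {}((((()))))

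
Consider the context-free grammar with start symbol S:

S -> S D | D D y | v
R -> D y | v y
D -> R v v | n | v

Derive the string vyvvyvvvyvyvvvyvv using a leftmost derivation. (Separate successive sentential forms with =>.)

S => SD   [S -> S D]
SD => SDD   [S -> S D]
SDD => DDyDD   [S -> D D y]
DDyDD => RvvDyDD   [D -> R v v]
RvvDyDD => DyvvDyDD   [R -> D y]
DyvvDyDD => RvvyvvDyDD   [D -> R v v]
RvvyvvDyDD => vyvvyvvDyDD   [R -> v y]
vyvvyvvDyDD => vyvvyvvvyDD   [D -> v]
vyvvyvvvyDD => vyvvyvvvyRvvD   [D -> R v v]
vyvvyvvvyRvvD => vyvvyvvvyvyvvD   [R -> v y]
vyvvyvvvyvyvvD => vyvvyvvvyvyvvRvv   [D -> R v v]
vyvvyvvvyvyvvRvv => vyvvyvvvyvyvvvyvv   [R -> v y]

S=>SD=>SDD=>DDyDD=>RvvDyDD=>DyvvDyDD=>RvvyvvDyDD=>vyvvyvvDyDD=>vyvvyvvvyDD=>vyvvyvvvyRvvD=>vyvvyvvvyvyvvD=>vyvvyvvvyvyvvRvv=>vyvvyvvvyvyvvvyvv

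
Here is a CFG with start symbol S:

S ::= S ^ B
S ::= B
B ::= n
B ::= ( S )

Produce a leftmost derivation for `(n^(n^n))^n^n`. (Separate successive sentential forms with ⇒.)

S ⇒ S^B   [S ::= S ^ B]
S^B ⇒ S^B^B   [S ::= S ^ B]
S^B^B ⇒ B^B^B   [S ::= B]
B^B^B ⇒ (S)^B^B   [B ::= ( S )]
(S)^B^B ⇒ (S^B)^B^B   [S ::= S ^ B]
(S^B)^B^B ⇒ (B^B)^B^B   [S ::= B]
(B^B)^B^B ⇒ (n^B)^B^B   [B ::= n]
(n^B)^B^B ⇒ (n^(S))^B^B   [B ::= ( S )]
(n^(S))^B^B ⇒ (n^(S^B))^B^B   [S ::= S ^ B]
(n^(S^B))^B^B ⇒ (n^(B^B))^B^B   [S ::= B]
(n^(B^B))^B^B ⇒ (n^(n^B))^B^B   [B ::= n]
(n^(n^B))^B^B ⇒ (n^(n^n))^B^B   [B ::= n]
(n^(n^n))^B^B ⇒ (n^(n^n))^n^B   [B ::= n]
(n^(n^n))^n^B ⇒ (n^(n^n))^n^n   [B ::= n]

S ⇒ S^B ⇒ S^B^B ⇒ B^B^B ⇒ (S)^B^B ⇒ (S^B)^B^B ⇒ (B^B)^B^B ⇒ (n^B)^B^B ⇒ (n^(S))^B^B ⇒ (n^(S^B))^B^B ⇒ (n^(B^B))^B^B ⇒ (n^(n^B))^B^B ⇒ (n^(n^n))^B^B ⇒ (n^(n^n))^n^B ⇒ (n^(n^n))^n^n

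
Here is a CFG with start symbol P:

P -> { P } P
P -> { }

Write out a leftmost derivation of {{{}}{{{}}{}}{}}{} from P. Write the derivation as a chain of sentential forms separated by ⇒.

P ⇒ {P}P   [P -> { P } P]
{P}P ⇒ {{P}P}P   [P -> { P } P]
{{P}P}P ⇒ {{{}}P}P   [P -> { }]
{{{}}P}P ⇒ {{{}}{P}P}P   [P -> { P } P]
{{{}}{P}P}P ⇒ {{{}}{{P}P}P}P   [P -> { P } P]
{{{}}{{P}P}P}P ⇒ {{{}}{{{}}P}P}P   [P -> { }]
{{{}}{{{}}P}P}P ⇒ {{{}}{{{}}{}}P}P   [P -> { }]
{{{}}{{{}}{}}P}P ⇒ {{{}}{{{}}{}}{}}P   [P -> { }]
{{{}}{{{}}{}}{}}P ⇒ {{{}}{{{}}{}}{}}{}   [P -> { }]

P⇒{P}P⇒{{P}P}P⇒{{{}}P}P⇒{{{}}{P}P}P⇒{{{}}{{P}P}P}P⇒{{{}}{{{}}P}P}P⇒{{{}}{{{}}{}}P}P⇒{{{}}{{{}}{}}{}}P⇒{{{}}{{{}}{}}{}}{}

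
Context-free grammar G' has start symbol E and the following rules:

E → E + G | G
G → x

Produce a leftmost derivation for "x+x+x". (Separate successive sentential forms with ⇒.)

E⇒E+G⇒E+G+G⇒G+G+G⇒x+G+G⇒x+x+G⇒x+x+x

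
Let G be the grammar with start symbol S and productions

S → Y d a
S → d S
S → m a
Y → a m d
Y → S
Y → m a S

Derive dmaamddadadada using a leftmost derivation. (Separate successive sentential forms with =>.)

S=>Yda=>Sda=>Ydada=>Sdada=>dSdada=>dYdadada=>dmaSdadada=>dmaYdadadada=>dmaamddadadada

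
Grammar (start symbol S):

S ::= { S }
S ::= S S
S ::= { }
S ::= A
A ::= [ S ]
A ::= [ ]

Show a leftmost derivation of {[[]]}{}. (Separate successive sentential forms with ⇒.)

S ⇒ SS   [S ::= S S]
SS ⇒ {S}S   [S ::= { S }]
{S}S ⇒ {A}S   [S ::= A]
{A}S ⇒ {[S]}S   [A ::= [ S ]]
{[S]}S ⇒ {[A]}S   [S ::= A]
{[A]}S ⇒ {[[]]}S   [A ::= [ ]]
{[[]]}S ⇒ {[[]]}{}   [S ::= { }]

S⇒SS⇒{S}S⇒{A}S⇒{[S]}S⇒{[A]}S⇒{[[]]}S⇒{[[]]}{}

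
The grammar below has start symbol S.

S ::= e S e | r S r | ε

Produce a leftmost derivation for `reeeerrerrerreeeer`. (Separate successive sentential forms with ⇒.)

S ⇒ rSr ⇒ reSer ⇒ reeSeer ⇒ reeeSeeer ⇒ reeeeSeeeer ⇒ reeeerSreeeer ⇒ reeeerrSrreeeer ⇒ reeeerreSerreeeer ⇒ reeeerrerSrerreeeer ⇒ reeeerrerrerreeeer

S ⇒ rSr   [S ::= r S r]
rSr ⇒ reSer   [S ::= e S e]
reSer ⇒ reeSeer   [S ::= e S e]
reeSeer ⇒ reeeSeeer   [S ::= e S e]
reeeSeeer ⇒ reeeeSeeeer   [S ::= e S e]
reeeeSeeeer ⇒ reeeerSreeeer   [S ::= r S r]
reeeerSreeeer ⇒ reeeerrSrreeeer   [S ::= r S r]
reeeerrSrreeeer ⇒ reeeerreSerreeeer   [S ::= e S e]
reeeerreSerreeeer ⇒ reeeerrerSrerreeeer   [S ::= r S r]
reeeerrerSrerreeeer ⇒ reeeerrerrerreeeer   [S ::= ε]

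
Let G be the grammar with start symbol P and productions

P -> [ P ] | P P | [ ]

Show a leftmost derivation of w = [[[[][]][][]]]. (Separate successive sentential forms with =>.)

P => [P] => [[P]] => [[PP]] => [[PPP]] => [[[P]PP]] => [[[PP]PP]] => [[[[]P]PP]] => [[[[][]]PP]] => [[[[][]][]P]] => [[[[][]][][]]]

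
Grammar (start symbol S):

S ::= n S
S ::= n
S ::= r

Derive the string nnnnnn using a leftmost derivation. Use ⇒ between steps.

S⇒nS⇒nnS⇒nnnS⇒nnnnS⇒nnnnnS⇒nnnnnn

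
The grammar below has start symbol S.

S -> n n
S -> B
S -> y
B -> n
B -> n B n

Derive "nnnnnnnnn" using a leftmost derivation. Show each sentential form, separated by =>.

S => B => nBn => nnBnn => nnnBnnn => nnnnBnnnn => nnnnnnnnn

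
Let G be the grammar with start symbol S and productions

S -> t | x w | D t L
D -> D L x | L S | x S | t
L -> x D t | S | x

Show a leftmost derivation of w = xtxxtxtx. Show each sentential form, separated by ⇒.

S ⇒ DtL   [S -> D t L]
DtL ⇒ LStL   [D -> L S]
LStL ⇒ xStL   [L -> x]
xStL ⇒ xDtLtL   [S -> D t L]
xDtLtL ⇒ xDLxtLtL   [D -> D L x]
xDLxtLtL ⇒ xtLxtLtL   [D -> t]
xtLxtLtL ⇒ xtxxtLtL   [L -> x]
xtxxtLtL ⇒ xtxxtxtL   [L -> x]
xtxxtxtL ⇒ xtxxtxtx   [L -> x]

S ⇒ DtL ⇒ LStL ⇒ xStL ⇒ xDtLtL ⇒ xDLxtLtL ⇒ xtLxtLtL ⇒ xtxxtLtL ⇒ xtxxtxtL ⇒ xtxxtxtx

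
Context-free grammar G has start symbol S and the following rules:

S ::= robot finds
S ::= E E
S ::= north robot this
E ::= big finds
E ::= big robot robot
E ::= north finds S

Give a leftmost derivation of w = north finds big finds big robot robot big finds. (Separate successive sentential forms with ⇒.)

S ⇒ E E ⇒ north finds S E ⇒ north finds E E E ⇒ north finds big finds E E ⇒ north finds big finds big robot robot E ⇒ north finds big finds big robot robot big finds

S ⇒ E E   [S ::= E E]
E E ⇒ north finds S E   [E ::= north finds S]
north finds S E ⇒ north finds E E E   [S ::= E E]
north finds E E E ⇒ north finds big finds E E   [E ::= big finds]
north finds big finds E E ⇒ north finds big finds big robot robot E   [E ::= big robot robot]
north finds big finds big robot robot E ⇒ north finds big finds big robot robot big finds   [E ::= big finds]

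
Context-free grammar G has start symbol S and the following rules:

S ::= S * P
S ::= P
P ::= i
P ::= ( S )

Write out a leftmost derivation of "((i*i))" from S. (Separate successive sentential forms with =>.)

S => P => (S) => (P) => ((S)) => ((S*P)) => ((P*P)) => ((i*P)) => ((i*i))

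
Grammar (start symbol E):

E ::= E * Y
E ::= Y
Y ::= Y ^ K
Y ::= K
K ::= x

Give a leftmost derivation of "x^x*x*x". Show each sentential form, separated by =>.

E => E*Y   [E ::= E * Y]
E*Y => E*Y*Y   [E ::= E * Y]
E*Y*Y => Y*Y*Y   [E ::= Y]
Y*Y*Y => Y^K*Y*Y   [Y ::= Y ^ K]
Y^K*Y*Y => K^K*Y*Y   [Y ::= K]
K^K*Y*Y => x^K*Y*Y   [K ::= x]
x^K*Y*Y => x^x*Y*Y   [K ::= x]
x^x*Y*Y => x^x*K*Y   [Y ::= K]
x^x*K*Y => x^x*x*Y   [K ::= x]
x^x*x*Y => x^x*x*K   [Y ::= K]
x^x*x*K => x^x*x*x   [K ::= x]

E => E*Y => E*Y*Y => Y*Y*Y => Y^K*Y*Y => K^K*Y*Y => x^K*Y*Y => x^x*Y*Y => x^x*K*Y => x^x*x*Y => x^x*x*K => x^x*x*x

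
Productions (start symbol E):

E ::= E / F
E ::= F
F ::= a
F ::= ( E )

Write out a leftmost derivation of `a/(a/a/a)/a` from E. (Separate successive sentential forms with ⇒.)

E ⇒ E/F ⇒ E/F/F ⇒ F/F/F ⇒ a/F/F ⇒ a/(E)/F ⇒ a/(E/F)/F ⇒ a/(E/F/F)/F ⇒ a/(F/F/F)/F ⇒ a/(a/F/F)/F ⇒ a/(a/a/F)/F ⇒ a/(a/a/a)/F ⇒ a/(a/a/a)/a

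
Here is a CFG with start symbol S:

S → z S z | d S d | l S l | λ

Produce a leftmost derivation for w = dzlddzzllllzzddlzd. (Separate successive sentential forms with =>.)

S => dSd => dzSzd => dzlSlzd => dzldSdlzd => dzlddSddlzd => dzlddzSzddlzd => dzlddzzSzzddlzd => dzlddzzlSlzzddlzd => dzlddzzllSllzzddlzd => dzlddzzllllzzddlzd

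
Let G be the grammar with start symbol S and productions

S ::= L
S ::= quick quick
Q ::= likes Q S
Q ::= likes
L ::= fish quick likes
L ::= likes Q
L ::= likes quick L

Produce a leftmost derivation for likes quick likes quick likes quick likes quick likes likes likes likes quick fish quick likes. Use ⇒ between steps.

S ⇒ L   [S ::= L]
L ⇒ likes quick L   [L ::= likes quick L]
likes quick L ⇒ likes quick likes quick L   [L ::= likes quick L]
likes quick likes quick L ⇒ likes quick likes quick likes quick L   [L ::= likes quick L]
likes quick likes quick likes quick L ⇒ likes quick likes quick likes quick likes quick L   [L ::= likes quick L]
likes quick likes quick likes quick likes quick L ⇒ likes quick likes quick likes quick likes quick likes Q   [L ::= likes Q]
likes quick likes quick likes quick likes quick likes Q ⇒ likes quick likes quick likes quick likes quick likes likes Q S   [Q ::= likes Q S]
likes quick likes quick likes quick likes quick likes likes Q S ⇒ likes quick likes quick likes quick likes quick likes likes likes S   [Q ::= likes]
likes quick likes quick likes quick likes quick likes likes likes S ⇒ likes quick likes quick likes quick likes quick likes likes likes L   [S ::= L]
likes quick likes quick likes quick likes quick likes likes likes L ⇒ likes quick likes quick likes quick likes quick likes likes likes likes quick L   [L ::= likes quick L]
likes quick likes quick likes quick likes quick likes likes likes likes quick L ⇒ likes quick likes quick likes quick likes quick likes likes likes likes quick fish quick likes   [L ::= fish quick likes]

S ⇒ L ⇒ likes quick L ⇒ likes quick likes quick L ⇒ likes quick likes quick likes quick L ⇒ likes quick likes quick likes quick likes quick L ⇒ likes quick likes quick likes quick likes quick likes Q ⇒ likes quick likes quick likes quick likes quick likes likes Q S ⇒ likes quick likes quick likes quick likes quick likes likes likes S ⇒ likes quick likes quick likes quick likes quick likes likes likes L ⇒ likes quick likes quick likes quick likes quick likes likes likes likes quick L ⇒ likes quick likes quick likes quick likes quick likes likes likes likes quick fish quick likes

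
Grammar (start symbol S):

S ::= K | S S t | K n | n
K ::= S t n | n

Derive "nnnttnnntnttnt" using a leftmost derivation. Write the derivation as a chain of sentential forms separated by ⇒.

S⇒SSt⇒SStSt⇒KStSt⇒nStSt⇒nSSttSt⇒nSStSttSt⇒nKnStSttSt⇒nStnnStSttSt⇒nSSttnnStSttSt⇒nnSttnnStSttSt⇒nnnttnnStSttSt⇒nnnttnnntSttSt⇒nnnttnnntnttSt⇒nnnttnnntnttnt

S ⇒ SSt   [S ::= S S t]
SSt ⇒ SStSt   [S ::= S S t]
SStSt ⇒ KStSt   [S ::= K]
KStSt ⇒ nStSt   [K ::= n]
nStSt ⇒ nSSttSt   [S ::= S S t]
nSSttSt ⇒ nSStSttSt   [S ::= S S t]
nSStSttSt ⇒ nKnStSttSt   [S ::= K n]
nKnStSttSt ⇒ nStnnStSttSt   [K ::= S t n]
nStnnStSttSt ⇒ nSSttnnStSttSt   [S ::= S S t]
nSSttnnStSttSt ⇒ nnSttnnStSttSt   [S ::= n]
nnSttnnStSttSt ⇒ nnnttnnStSttSt   [S ::= n]
nnnttnnStSttSt ⇒ nnnttnnntSttSt   [S ::= n]
nnnttnnntSttSt ⇒ nnnttnnntnttSt   [S ::= n]
nnnttnnntnttSt ⇒ nnnttnnntnttnt   [S ::= n]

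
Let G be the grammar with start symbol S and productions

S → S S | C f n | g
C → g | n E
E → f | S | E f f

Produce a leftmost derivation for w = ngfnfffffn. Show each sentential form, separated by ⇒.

S ⇒ Cfn   [S → C f n]
Cfn ⇒ nEfn   [C → n E]
nEfn ⇒ nEfffn   [E → E f f]
nEfffn ⇒ nEfffffn   [E → E f f]
nEfffffn ⇒ nSfffffn   [E → S]
nSfffffn ⇒ nCfnfffffn   [S → C f n]
nCfnfffffn ⇒ ngfnfffffn   [C → g]

S ⇒ Cfn ⇒ nEfn ⇒ nEfffn ⇒ nEfffffn ⇒ nSfffffn ⇒ nCfnfffffn ⇒ ngfnfffffn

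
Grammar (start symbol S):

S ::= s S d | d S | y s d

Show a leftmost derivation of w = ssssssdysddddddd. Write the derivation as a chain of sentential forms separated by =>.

S=>sSd=>ssSdd=>sssSddd=>ssssSdddd=>sssssSddddd=>ssssssSdddddd=>ssssssdSdddddd=>ssssssdysddddddd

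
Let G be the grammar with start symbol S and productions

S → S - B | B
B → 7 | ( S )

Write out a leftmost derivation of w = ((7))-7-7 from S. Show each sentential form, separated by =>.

S=>S-B=>S-B-B=>B-B-B=>(S)-B-B=>(B)-B-B=>((S))-B-B=>((B))-B-B=>((7))-B-B=>((7))-7-B=>((7))-7-7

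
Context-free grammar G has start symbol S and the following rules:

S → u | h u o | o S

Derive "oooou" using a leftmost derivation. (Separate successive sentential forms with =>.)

S=>oS=>ooS=>oooS=>ooooS=>oooou

S => oS   [S → o S]
oS => ooS   [S → o S]
ooS => oooS   [S → o S]
oooS => ooooS   [S → o S]
ooooS => oooou   [S → u]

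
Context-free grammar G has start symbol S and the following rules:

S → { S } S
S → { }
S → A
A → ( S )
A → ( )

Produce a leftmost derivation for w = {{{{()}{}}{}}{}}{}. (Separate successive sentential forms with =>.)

S => {S}S => {{S}S}S => {{{S}S}S}S => {{{{S}S}S}S}S => {{{{A}S}S}S}S => {{{{()}S}S}S}S => {{{{()}{}}S}S}S => {{{{()}{}}{}}S}S => {{{{()}{}}{}}{}}S => {{{{()}{}}{}}{}}{}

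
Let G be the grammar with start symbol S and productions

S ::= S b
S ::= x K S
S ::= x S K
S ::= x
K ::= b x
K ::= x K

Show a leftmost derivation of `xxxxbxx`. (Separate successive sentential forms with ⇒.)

S ⇒ xKS ⇒ xxKS ⇒ xxxKS ⇒ xxxxKS ⇒ xxxxbxS ⇒ xxxxbxx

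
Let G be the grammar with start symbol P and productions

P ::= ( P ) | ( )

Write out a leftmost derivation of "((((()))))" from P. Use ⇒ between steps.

P ⇒ (P) ⇒ ((P)) ⇒ (((P))) ⇒ ((((P)))) ⇒ ((((()))))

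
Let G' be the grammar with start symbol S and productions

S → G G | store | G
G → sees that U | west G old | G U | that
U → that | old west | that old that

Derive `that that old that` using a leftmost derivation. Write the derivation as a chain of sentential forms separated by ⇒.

S ⇒ G ⇒ G U ⇒ that U ⇒ that that old that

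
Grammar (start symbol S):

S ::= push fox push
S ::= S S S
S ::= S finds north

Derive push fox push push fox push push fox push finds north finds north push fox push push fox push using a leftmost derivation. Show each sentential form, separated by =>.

S => S S S => S finds north S S => S finds north finds north S S => S S S finds north finds north S S => push fox push S S finds north finds north S S => push fox push push fox push S finds north finds north S S => push fox push push fox push push fox push finds north finds north S S => push fox push push fox push push fox push finds north finds north push fox push S => push fox push push fox push push fox push finds north finds north push fox push push fox push

S => S S S   [S ::= S S S]
S S S => S finds north S S   [S ::= S finds north]
S finds north S S => S finds north finds north S S   [S ::= S finds north]
S finds north finds north S S => S S S finds north finds north S S   [S ::= S S S]
S S S finds north finds north S S => push fox push S S finds north finds north S S   [S ::= push fox push]
push fox push S S finds north finds north S S => push fox push push fox push S finds north finds north S S   [S ::= push fox push]
push fox push push fox push S finds north finds north S S => push fox push push fox push push fox push finds north finds north S S   [S ::= push fox push]
push fox push push fox push push fox push finds north finds north S S => push fox push push fox push push fox push finds north finds north push fox push S   [S ::= push fox push]
push fox push push fox push push fox push finds north finds north push fox push S => push fox push push fox push push fox push finds north finds north push fox push push fox push   [S ::= push fox push]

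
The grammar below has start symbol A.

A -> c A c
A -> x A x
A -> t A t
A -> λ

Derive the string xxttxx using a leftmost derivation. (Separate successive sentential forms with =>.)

A => xAx   [A -> x A x]
xAx => xxAxx   [A -> x A x]
xxAxx => xxtAtxx   [A -> t A t]
xxtAtxx => xxttxx   [A -> λ]

A => xAx => xxAxx => xxtAtxx => xxttxx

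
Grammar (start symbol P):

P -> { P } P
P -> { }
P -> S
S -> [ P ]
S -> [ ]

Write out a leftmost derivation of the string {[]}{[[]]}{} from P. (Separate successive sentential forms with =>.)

P => {P}P   [P -> { P } P]
{P}P => {S}P   [P -> S]
{S}P => {[]}P   [S -> [ ]]
{[]}P => {[]}{P}P   [P -> { P } P]
{[]}{P}P => {[]}{S}P   [P -> S]
{[]}{S}P => {[]}{[P]}P   [S -> [ P ]]
{[]}{[P]}P => {[]}{[S]}P   [P -> S]
{[]}{[S]}P => {[]}{[[]]}P   [S -> [ ]]
{[]}{[[]]}P => {[]}{[[]]}{}   [P -> { }]

P=>{P}P=>{S}P=>{[]}P=>{[]}{P}P=>{[]}{S}P=>{[]}{[P]}P=>{[]}{[S]}P=>{[]}{[[]]}P=>{[]}{[[]]}{}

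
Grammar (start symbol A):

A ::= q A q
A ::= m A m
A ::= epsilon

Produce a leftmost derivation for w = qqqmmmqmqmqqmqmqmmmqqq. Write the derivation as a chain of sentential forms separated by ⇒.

A ⇒ qAq ⇒ qqAqq ⇒ qqqAqqq ⇒ qqqmAmqqq ⇒ qqqmmAmmqqq ⇒ qqqmmmAmmmqqq ⇒ qqqmmmqAqmmmqqq ⇒ qqqmmmqmAmqmmmqqq ⇒ qqqmmmqmqAqmqmmmqqq ⇒ qqqmmmqmqmAmqmqmmmqqq ⇒ qqqmmmqmqmqAqmqmqmmmqqq ⇒ qqqmmmqmqmqqmqmqmmmqqq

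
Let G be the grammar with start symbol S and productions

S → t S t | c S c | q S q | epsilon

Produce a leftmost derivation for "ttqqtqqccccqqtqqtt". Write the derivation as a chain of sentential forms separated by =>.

S => tSt => ttStt => ttqSqtt => ttqqSqqtt => ttqqtStqqtt => ttqqtqSqtqqtt => ttqqtqqSqqtqqtt => ttqqtqqcScqqtqqtt => ttqqtqqccSccqqtqqtt => ttqqtqqccccqqtqqtt

S => tSt   [S → t S t]
tSt => ttStt   [S → t S t]
ttStt => ttqSqtt   [S → q S q]
ttqSqtt => ttqqSqqtt   [S → q S q]
ttqqSqqtt => ttqqtStqqtt   [S → t S t]
ttqqtStqqtt => ttqqtqSqtqqtt   [S → q S q]
ttqqtqSqtqqtt => ttqqtqqSqqtqqtt   [S → q S q]
ttqqtqqSqqtqqtt => ttqqtqqcScqqtqqtt   [S → c S c]
ttqqtqqcScqqtqqtt => ttqqtqqccSccqqtqqtt   [S → c S c]
ttqqtqqccSccqqtqqtt => ttqqtqqccccqqtqqtt   [S → epsilon]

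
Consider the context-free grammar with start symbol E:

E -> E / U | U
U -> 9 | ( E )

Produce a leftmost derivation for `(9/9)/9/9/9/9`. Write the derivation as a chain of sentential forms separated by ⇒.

E ⇒ E/U   [E -> E / U]
E/U ⇒ E/U/U   [E -> E / U]
E/U/U ⇒ E/U/U/U   [E -> E / U]
E/U/U/U ⇒ E/U/U/U/U   [E -> E / U]
E/U/U/U/U ⇒ U/U/U/U/U   [E -> U]
U/U/U/U/U ⇒ (E)/U/U/U/U   [U -> ( E )]
(E)/U/U/U/U ⇒ (E/U)/U/U/U/U   [E -> E / U]
(E/U)/U/U/U/U ⇒ (U/U)/U/U/U/U   [E -> U]
(U/U)/U/U/U/U ⇒ (9/U)/U/U/U/U   [U -> 9]
(9/U)/U/U/U/U ⇒ (9/9)/U/U/U/U   [U -> 9]
(9/9)/U/U/U/U ⇒ (9/9)/9/U/U/U   [U -> 9]
(9/9)/9/U/U/U ⇒ (9/9)/9/9/U/U   [U -> 9]
(9/9)/9/9/U/U ⇒ (9/9)/9/9/9/U   [U -> 9]
(9/9)/9/9/9/U ⇒ (9/9)/9/9/9/9   [U -> 9]

E⇒E/U⇒E/U/U⇒E/U/U/U⇒E/U/U/U/U⇒U/U/U/U/U⇒(E)/U/U/U/U⇒(E/U)/U/U/U/U⇒(U/U)/U/U/U/U⇒(9/U)/U/U/U/U⇒(9/9)/U/U/U/U⇒(9/9)/9/U/U/U⇒(9/9)/9/9/U/U⇒(9/9)/9/9/9/U⇒(9/9)/9/9/9/9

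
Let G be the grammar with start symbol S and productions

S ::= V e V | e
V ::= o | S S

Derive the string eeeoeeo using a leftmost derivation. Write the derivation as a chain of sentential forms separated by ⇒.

S⇒VeV⇒SSeV⇒VeVSeV⇒SSeVSeV⇒eSeVSeV⇒eeeVSeV⇒eeeoSeV⇒eeeoeeV⇒eeeoeeo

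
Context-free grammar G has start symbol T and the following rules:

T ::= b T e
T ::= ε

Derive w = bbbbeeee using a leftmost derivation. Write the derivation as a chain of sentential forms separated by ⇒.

T ⇒ bTe ⇒ bbTee ⇒ bbbTeee ⇒ bbbbTeeee ⇒ bbbbeeee

T ⇒ bTe   [T ::= b T e]
bTe ⇒ bbTee   [T ::= b T e]
bbTee ⇒ bbbTeee   [T ::= b T e]
bbbTeee ⇒ bbbbTeeee   [T ::= b T e]
bbbbTeeee ⇒ bbbbeeee   [T ::= ε]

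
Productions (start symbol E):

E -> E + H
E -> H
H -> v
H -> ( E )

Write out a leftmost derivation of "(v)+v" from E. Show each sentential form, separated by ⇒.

E⇒E+H⇒H+H⇒(E)+H⇒(H)+H⇒(v)+H⇒(v)+v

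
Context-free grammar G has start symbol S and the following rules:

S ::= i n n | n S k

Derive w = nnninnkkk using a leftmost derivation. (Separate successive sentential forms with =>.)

S=>nSk=>nnSkk=>nnnSkkk=>nnninnkkk

S => nSk   [S ::= n S k]
nSk => nnSkk   [S ::= n S k]
nnSkk => nnnSkkk   [S ::= n S k]
nnnSkkk => nnninnkkk   [S ::= i n n]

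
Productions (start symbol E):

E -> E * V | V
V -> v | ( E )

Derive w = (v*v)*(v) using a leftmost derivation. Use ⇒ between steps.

E ⇒ E*V ⇒ V*V ⇒ (E)*V ⇒ (E*V)*V ⇒ (V*V)*V ⇒ (v*V)*V ⇒ (v*v)*V ⇒ (v*v)*(E) ⇒ (v*v)*(V) ⇒ (v*v)*(v)

E ⇒ E*V   [E -> E * V]
E*V ⇒ V*V   [E -> V]
V*V ⇒ (E)*V   [V -> ( E )]
(E)*V ⇒ (E*V)*V   [E -> E * V]
(E*V)*V ⇒ (V*V)*V   [E -> V]
(V*V)*V ⇒ (v*V)*V   [V -> v]
(v*V)*V ⇒ (v*v)*V   [V -> v]
(v*v)*V ⇒ (v*v)*(E)   [V -> ( E )]
(v*v)*(E) ⇒ (v*v)*(V)   [E -> V]
(v*v)*(V) ⇒ (v*v)*(v)   [V -> v]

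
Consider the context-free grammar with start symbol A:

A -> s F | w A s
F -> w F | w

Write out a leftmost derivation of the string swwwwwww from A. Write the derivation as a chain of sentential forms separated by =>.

A => sF   [A -> s F]
sF => swF   [F -> w F]
swF => swwF   [F -> w F]
swwF => swwwF   [F -> w F]
swwwF => swwwwF   [F -> w F]
swwwwF => swwwwwF   [F -> w F]
swwwwwF => swwwwwwF   [F -> w F]
swwwwwwF => swwwwwww   [F -> w]

A=>sF=>swF=>swwF=>swwwF=>swwwwF=>swwwwwF=>swwwwwwF=>swwwwwww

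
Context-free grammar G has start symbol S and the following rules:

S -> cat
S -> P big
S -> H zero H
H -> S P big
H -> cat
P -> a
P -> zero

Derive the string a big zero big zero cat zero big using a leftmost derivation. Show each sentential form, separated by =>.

S => H zero H => S P big zero H => P big P big zero H => a big P big zero H => a big zero big zero H => a big zero big zero S P big => a big zero big zero cat P big => a big zero big zero cat zero big

S => H zero H   [S -> H zero H]
H zero H => S P big zero H   [H -> S P big]
S P big zero H => P big P big zero H   [S -> P big]
P big P big zero H => a big P big zero H   [P -> a]
a big P big zero H => a big zero big zero H   [P -> zero]
a big zero big zero H => a big zero big zero S P big   [H -> S P big]
a big zero big zero S P big => a big zero big zero cat P big   [S -> cat]
a big zero big zero cat P big => a big zero big zero cat zero big   [P -> zero]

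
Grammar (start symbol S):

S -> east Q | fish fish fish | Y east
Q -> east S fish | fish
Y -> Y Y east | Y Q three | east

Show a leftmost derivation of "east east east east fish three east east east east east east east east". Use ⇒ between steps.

S ⇒ Y east   [S -> Y east]
Y east ⇒ Y Y east east   [Y -> Y Y east]
Y Y east east ⇒ Y Y east Y east east   [Y -> Y Y east]
Y Y east Y east east ⇒ east Y east Y east east   [Y -> east]
east Y east Y east east ⇒ east Y Y east east Y east east   [Y -> Y Y east]
east Y Y east east Y east east ⇒ east Y Y east Y east east Y east east   [Y -> Y Y east]
east Y Y east Y east east Y east east ⇒ east Y Q three Y east Y east east Y east east   [Y -> Y Q three]
east Y Q three Y east Y east east Y east east ⇒ east Y Y east Q three Y east Y east east Y east east   [Y -> Y Y east]
east Y Y east Q three Y east Y east east Y east east ⇒ east east Y east Q three Y east Y east east Y east east   [Y -> east]
east east Y east Q three Y east Y east east Y east east ⇒ east east east east Q three Y east Y east east Y east east   [Y -> east]
east east east east Q three Y east Y east east Y east east ⇒ east east east east fish three Y east Y east east Y east east   [Q -> fish]
east east east east fish three Y east Y east east Y east east ⇒ east east east east fish three east east Y east east Y east east   [Y -> east]
east east east east fish three east east Y east east Y east east ⇒ east east east east fish three east east east east east Y east east   [Y -> east]
east east east east fish three east east east east east Y east east ⇒ east east east east fish three east east east east east east east east   [Y -> east]

S ⇒ Y east ⇒ Y Y east east ⇒ Y Y east Y east east ⇒ east Y east Y east east ⇒ east Y Y east east Y east east ⇒ east Y Y east Y east east Y east east ⇒ east Y Q three Y east Y east east Y east east ⇒ east Y Y east Q three Y east Y east east Y east east ⇒ east east Y east Q three Y east Y east east Y east east ⇒ east east east east Q three Y east Y east east Y east east ⇒ east east east east fish three Y east Y east east Y east east ⇒ east east east east fish three east east Y east east Y east east ⇒ east east east east fish three east east east east east Y east east ⇒ east east east east fish three east east east east east east east east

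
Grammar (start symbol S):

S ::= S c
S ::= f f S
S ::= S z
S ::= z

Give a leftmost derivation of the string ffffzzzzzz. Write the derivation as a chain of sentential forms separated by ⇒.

S ⇒ Sz   [S ::= S z]
Sz ⇒ Szz   [S ::= S z]
Szz ⇒ Szzz   [S ::= S z]
Szzz ⇒ Szzzz   [S ::= S z]
Szzzz ⇒ ffSzzzz   [S ::= f f S]
ffSzzzz ⇒ ffffSzzzz   [S ::= f f S]
ffffSzzzz ⇒ ffffSzzzzz   [S ::= S z]
ffffSzzzzz ⇒ ffffzzzzzz   [S ::= z]

S ⇒ Sz ⇒ Szz ⇒ Szzz ⇒ Szzzz ⇒ ffSzzzz ⇒ ffffSzzzz ⇒ ffffSzzzzz ⇒ ffffzzzzzz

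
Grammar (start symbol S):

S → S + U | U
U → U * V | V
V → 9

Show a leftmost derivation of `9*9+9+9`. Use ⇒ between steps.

S⇒S+U⇒S+U+U⇒U+U+U⇒U*V+U+U⇒V*V+U+U⇒9*V+U+U⇒9*9+U+U⇒9*9+V+U⇒9*9+9+U⇒9*9+9+V⇒9*9+9+9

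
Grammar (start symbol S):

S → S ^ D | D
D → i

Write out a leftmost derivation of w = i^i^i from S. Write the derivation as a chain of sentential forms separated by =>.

S => S^D   [S → S ^ D]
S^D => S^D^D   [S → S ^ D]
S^D^D => D^D^D   [S → D]
D^D^D => i^D^D   [D → i]
i^D^D => i^i^D   [D → i]
i^i^D => i^i^i   [D → i]

S => S^D => S^D^D => D^D^D => i^D^D => i^i^D => i^i^i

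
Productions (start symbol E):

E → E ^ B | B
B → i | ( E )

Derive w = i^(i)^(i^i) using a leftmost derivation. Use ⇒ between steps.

E ⇒ E^B   [E → E ^ B]
E^B ⇒ E^B^B   [E → E ^ B]
E^B^B ⇒ B^B^B   [E → B]
B^B^B ⇒ i^B^B   [B → i]
i^B^B ⇒ i^(E)^B   [B → ( E )]
i^(E)^B ⇒ i^(B)^B   [E → B]
i^(B)^B ⇒ i^(i)^B   [B → i]
i^(i)^B ⇒ i^(i)^(E)   [B → ( E )]
i^(i)^(E) ⇒ i^(i)^(E^B)   [E → E ^ B]
i^(i)^(E^B) ⇒ i^(i)^(B^B)   [E → B]
i^(i)^(B^B) ⇒ i^(i)^(i^B)   [B → i]
i^(i)^(i^B) ⇒ i^(i)^(i^i)   [B → i]

E ⇒ E^B ⇒ E^B^B ⇒ B^B^B ⇒ i^B^B ⇒ i^(E)^B ⇒ i^(B)^B ⇒ i^(i)^B ⇒ i^(i)^(E) ⇒ i^(i)^(E^B) ⇒ i^(i)^(B^B) ⇒ i^(i)^(i^B) ⇒ i^(i)^(i^i)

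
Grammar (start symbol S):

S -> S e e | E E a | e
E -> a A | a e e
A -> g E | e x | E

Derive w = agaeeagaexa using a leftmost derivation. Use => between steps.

S => EEa   [S -> E E a]
EEa => aAEa   [E -> a A]
aAEa => agEEa   [A -> g E]
agEEa => agaeeEa   [E -> a e e]
agaeeEa => agaeeaAa   [E -> a A]
agaeeaAa => agaeeagEa   [A -> g E]
agaeeagEa => agaeeagaAa   [E -> a A]
agaeeagaAa => agaeeagaexa   [A -> e x]

S => EEa => aAEa => agEEa => agaeeEa => agaeeaAa => agaeeagEa => agaeeagaAa => agaeeagaexa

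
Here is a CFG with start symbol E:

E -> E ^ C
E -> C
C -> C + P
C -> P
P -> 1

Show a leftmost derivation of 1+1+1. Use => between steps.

E => C => C+P => C+P+P => P+P+P => 1+P+P => 1+1+P => 1+1+1

E => C   [E -> C]
C => C+P   [C -> C + P]
C+P => C+P+P   [C -> C + P]
C+P+P => P+P+P   [C -> P]
P+P+P => 1+P+P   [P -> 1]
1+P+P => 1+1+P   [P -> 1]
1+1+P => 1+1+1   [P -> 1]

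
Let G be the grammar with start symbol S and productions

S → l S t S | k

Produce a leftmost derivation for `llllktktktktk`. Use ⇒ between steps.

S ⇒ lStS ⇒ llStStS ⇒ lllStStStS ⇒ llllStStStStS ⇒ llllktStStStS ⇒ llllktktStStS ⇒ llllktktktStS ⇒ llllktktktktS ⇒ llllktktktktk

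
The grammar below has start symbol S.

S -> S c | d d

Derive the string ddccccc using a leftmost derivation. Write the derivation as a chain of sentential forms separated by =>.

S=>Sc=>Scc=>Sccc=>Scccc=>Sccccc=>ddccccc

S => Sc   [S -> S c]
Sc => Scc   [S -> S c]
Scc => Sccc   [S -> S c]
Sccc => Scccc   [S -> S c]
Scccc => Sccccc   [S -> S c]
Sccccc => ddccccc   [S -> d d]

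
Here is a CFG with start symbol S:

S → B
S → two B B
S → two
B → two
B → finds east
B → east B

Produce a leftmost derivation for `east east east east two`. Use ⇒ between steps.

S ⇒ B   [S → B]
B ⇒ east B   [B → east B]
east B ⇒ east east B   [B → east B]
east east B ⇒ east east east B   [B → east B]
east east east B ⇒ east east east east B   [B → east B]
east east east east B ⇒ east east east east two   [B → two]

S ⇒ B ⇒ east B ⇒ east east B ⇒ east east east B ⇒ east east east east B ⇒ east east east east two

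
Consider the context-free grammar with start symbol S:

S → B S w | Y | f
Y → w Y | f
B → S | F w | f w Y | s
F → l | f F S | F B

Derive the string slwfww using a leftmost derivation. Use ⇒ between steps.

S ⇒ BSw ⇒ sSw ⇒ sBSww ⇒ sFwSww ⇒ slwSww ⇒ slwfww

S ⇒ BSw   [S → B S w]
BSw ⇒ sSw   [B → s]
sSw ⇒ sBSww   [S → B S w]
sBSww ⇒ sFwSww   [B → F w]
sFwSww ⇒ slwSww   [F → l]
slwSww ⇒ slwfww   [S → f]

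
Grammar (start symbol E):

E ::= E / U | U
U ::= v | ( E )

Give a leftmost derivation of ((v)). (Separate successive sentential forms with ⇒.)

E ⇒ U   [E ::= U]
U ⇒ (E)   [U ::= ( E )]
(E) ⇒ (U)   [E ::= U]
(U) ⇒ ((E))   [U ::= ( E )]
((E)) ⇒ ((U))   [E ::= U]
((U)) ⇒ ((v))   [U ::= v]

E ⇒ U ⇒ (E) ⇒ (U) ⇒ ((E)) ⇒ ((U)) ⇒ ((v))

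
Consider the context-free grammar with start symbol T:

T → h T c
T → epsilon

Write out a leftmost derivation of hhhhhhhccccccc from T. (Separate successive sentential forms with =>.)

T => hTc   [T → h T c]
hTc => hhTcc   [T → h T c]
hhTcc => hhhTccc   [T → h T c]
hhhTccc => hhhhTcccc   [T → h T c]
hhhhTcccc => hhhhhTccccc   [T → h T c]
hhhhhTccccc => hhhhhhTcccccc   [T → h T c]
hhhhhhTcccccc => hhhhhhhTccccccc   [T → h T c]
hhhhhhhTccccccc => hhhhhhhccccccc   [T → epsilon]

T=>hTc=>hhTcc=>hhhTccc=>hhhhTcccc=>hhhhhTccccc=>hhhhhhTcccccc=>hhhhhhhTccccccc=>hhhhhhhccccccc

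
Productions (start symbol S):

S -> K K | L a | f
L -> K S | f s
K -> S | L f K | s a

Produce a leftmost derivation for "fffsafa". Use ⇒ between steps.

S ⇒ La   [S -> L a]
La ⇒ KSa   [L -> K S]
KSa ⇒ LfKSa   [K -> L f K]
LfKSa ⇒ KSfKSa   [L -> K S]
KSfKSa ⇒ SSfKSa   [K -> S]
SSfKSa ⇒ fSfKSa   [S -> f]
fSfKSa ⇒ fffKSa   [S -> f]
fffKSa ⇒ fffsaSa   [K -> s a]
fffsaSa ⇒ fffsafa   [S -> f]

S ⇒ La ⇒ KSa ⇒ LfKSa ⇒ KSfKSa ⇒ SSfKSa ⇒ fSfKSa ⇒ fffKSa ⇒ fffsaSa ⇒ fffsafa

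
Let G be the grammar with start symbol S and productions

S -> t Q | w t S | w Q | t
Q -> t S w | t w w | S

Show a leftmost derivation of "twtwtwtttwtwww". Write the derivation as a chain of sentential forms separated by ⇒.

S ⇒ tQ ⇒ tS ⇒ twQ ⇒ twtSw ⇒ twtwtSw ⇒ twtwtwtSw ⇒ twtwtwttQw ⇒ twtwtwttSw ⇒ twtwtwtttQw ⇒ twtwtwtttSw ⇒ twtwtwtttwQw ⇒ twtwtwtttwtwww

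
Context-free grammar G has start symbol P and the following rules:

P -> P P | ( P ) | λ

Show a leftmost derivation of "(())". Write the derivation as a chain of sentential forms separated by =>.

P => (P) => (PP) => ((P)P) => (()P) => (())

P => (P)   [P -> ( P )]
(P) => (PP)   [P -> P P]
(PP) => ((P)P)   [P -> ( P )]
((P)P) => (()P)   [P -> λ]
(()P) => (())   [P -> λ]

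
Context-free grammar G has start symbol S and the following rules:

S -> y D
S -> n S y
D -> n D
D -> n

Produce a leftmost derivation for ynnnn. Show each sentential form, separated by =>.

S => yD   [S -> y D]
yD => ynD   [D -> n D]
ynD => ynnD   [D -> n D]
ynnD => ynnnD   [D -> n D]
ynnnD => ynnnn   [D -> n]

S => yD => ynD => ynnD => ynnnD => ynnnn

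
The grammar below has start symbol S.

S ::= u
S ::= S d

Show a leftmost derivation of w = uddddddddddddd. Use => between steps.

S => Sd   [S ::= S d]
Sd => Sdd   [S ::= S d]
Sdd => Sddd   [S ::= S d]
Sddd => Sdddd   [S ::= S d]
Sdddd => Sddddd   [S ::= S d]
Sddddd => Sdddddd   [S ::= S d]
Sdddddd => Sddddddd   [S ::= S d]
Sddddddd => Sdddddddd   [S ::= S d]
Sdddddddd => Sddddddddd   [S ::= S d]
Sddddddddd => Sdddddddddd   [S ::= S d]
Sdddddddddd => Sddddddddddd   [S ::= S d]
Sddddddddddd => Sdddddddddddd   [S ::= S d]
Sdddddddddddd => Sddddddddddddd   [S ::= S d]
Sddddddddddddd => uddddddddddddd   [S ::= u]

S => Sd => Sdd => Sddd => Sdddd => Sddddd => Sdddddd => Sddddddd => Sdddddddd => Sddddddddd => Sdddddddddd => Sddddddddddd => Sdddddddddddd => Sddddddddddddd => uddddddddddddd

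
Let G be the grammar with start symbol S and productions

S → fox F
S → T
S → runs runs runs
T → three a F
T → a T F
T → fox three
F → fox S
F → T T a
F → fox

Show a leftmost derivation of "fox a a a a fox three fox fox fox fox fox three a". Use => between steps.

S => fox F   [S → fox F]
fox F => fox T T a   [F → T T a]
fox T T a => fox a T F T a   [T → a T F]
fox a T F T a => fox a a T F F T a   [T → a T F]
fox a a T F F T a => fox a a a T F F F T a   [T → a T F]
fox a a a T F F F T a => fox a a a a T F F F F T a   [T → a T F]
fox a a a a T F F F F T a => fox a a a a fox three F F F F T a   [T → fox three]
fox a a a a fox three F F F F T a => fox a a a a fox three fox F F F T a   [F → fox]
fox a a a a fox three fox F F F T a => fox a a a a fox three fox fox F F T a   [F → fox]
fox a a a a fox three fox fox F F T a => fox a a a a fox three fox fox fox F T a   [F → fox]
fox a a a a fox three fox fox fox F T a => fox a a a a fox three fox fox fox fox T a   [F → fox]
fox a a a a fox three fox fox fox fox T a => fox a a a a fox three fox fox fox fox fox three a   [T → fox three]

S => fox F => fox T T a => fox a T F T a => fox a a T F F T a => fox a a a T F F F T a => fox a a a a T F F F F T a => fox a a a a fox three F F F F T a => fox a a a a fox three fox F F F T a => fox a a a a fox three fox fox F F T a => fox a a a a fox three fox fox fox F T a => fox a a a a fox three fox fox fox fox T a => fox a a a a fox three fox fox fox fox fox three a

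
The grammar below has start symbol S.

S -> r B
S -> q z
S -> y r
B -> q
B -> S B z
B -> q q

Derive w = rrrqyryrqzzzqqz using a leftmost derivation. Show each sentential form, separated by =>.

S => rB => rSBz => rrBBz => rrSBzBz => rrrBBzBz => rrrqBzBz => rrrqSBzzBz => rrrqyrBzzBz => rrrqyrSBzzzBz => rrrqyryrBzzzBz => rrrqyryrqzzzBz => rrrqyryrqzzzqqz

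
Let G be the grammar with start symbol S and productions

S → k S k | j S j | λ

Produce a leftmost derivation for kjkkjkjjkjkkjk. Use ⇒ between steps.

S ⇒ kSk   [S → k S k]
kSk ⇒ kjSjk   [S → j S j]
kjSjk ⇒ kjkSkjk   [S → k S k]
kjkSkjk ⇒ kjkkSkkjk   [S → k S k]
kjkkSkkjk ⇒ kjkkjSjkkjk   [S → j S j]
kjkkjSjkkjk ⇒ kjkkjkSkjkkjk   [S → k S k]
kjkkjkSkjkkjk ⇒ kjkkjkjSjkjkkjk   [S → j S j]
kjkkjkjSjkjkkjk ⇒ kjkkjkjjkjkkjk   [S → λ]

S ⇒ kSk ⇒ kjSjk ⇒ kjkSkjk ⇒ kjkkSkkjk ⇒ kjkkjSjkkjk ⇒ kjkkjkSkjkkjk ⇒ kjkkjkjSjkjkkjk ⇒ kjkkjkjjkjkkjk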